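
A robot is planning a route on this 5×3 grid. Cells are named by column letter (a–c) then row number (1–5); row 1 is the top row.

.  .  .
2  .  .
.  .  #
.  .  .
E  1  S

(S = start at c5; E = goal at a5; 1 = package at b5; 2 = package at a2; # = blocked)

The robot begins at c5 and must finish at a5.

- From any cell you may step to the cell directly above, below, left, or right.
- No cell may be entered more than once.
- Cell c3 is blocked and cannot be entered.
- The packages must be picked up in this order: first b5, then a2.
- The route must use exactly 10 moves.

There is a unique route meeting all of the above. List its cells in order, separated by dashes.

c5 - b5 - b4 - b3 - b2 - b1 - a1 - a2 - a3 - a4 - a5

The waypoints must appear in the order b5, a2, with no cell reused.
Route from c5: left to b5, 4× up (reaching b1), left to a1, 4× down (reaching a5) — 10 moves in all.
Check: order respected (1 at step 1, 2 at step 7); 10 moves as required.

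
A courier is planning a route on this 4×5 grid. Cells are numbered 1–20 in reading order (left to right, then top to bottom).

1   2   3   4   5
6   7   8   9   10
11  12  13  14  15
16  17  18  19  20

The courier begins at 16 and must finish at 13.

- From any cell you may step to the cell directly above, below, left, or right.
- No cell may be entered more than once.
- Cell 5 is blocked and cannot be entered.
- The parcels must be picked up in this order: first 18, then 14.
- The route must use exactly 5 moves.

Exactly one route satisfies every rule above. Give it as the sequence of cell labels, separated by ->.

The waypoints must appear in the order 18, 14, with no cell reused.
Route from 16: right 3 to 19, up 1 to 14, left 1 to 13 — 5 moves in all.
Check: order respected (18 at step 2, 14 at step 4); 5 moves as required.

16 -> 17 -> 18 -> 19 -> 14 -> 13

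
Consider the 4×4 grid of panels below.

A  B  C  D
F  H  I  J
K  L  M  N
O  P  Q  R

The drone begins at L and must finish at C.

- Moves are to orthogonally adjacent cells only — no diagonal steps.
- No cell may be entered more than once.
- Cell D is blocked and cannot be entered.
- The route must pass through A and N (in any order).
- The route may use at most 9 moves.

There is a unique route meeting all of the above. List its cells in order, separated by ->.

L -> M -> N -> J -> I -> H -> F -> A -> B -> C

Any route must reach A and N and still end at C within 9 moves, so the order of the required stops is forced.
Route from L: 2× right (reaching N), up to J, 3× left (reaching F), up to A, 2× right (reaching C) — 9 moves in all.
Check: all required cells visited; 9 ≤ 9 moves.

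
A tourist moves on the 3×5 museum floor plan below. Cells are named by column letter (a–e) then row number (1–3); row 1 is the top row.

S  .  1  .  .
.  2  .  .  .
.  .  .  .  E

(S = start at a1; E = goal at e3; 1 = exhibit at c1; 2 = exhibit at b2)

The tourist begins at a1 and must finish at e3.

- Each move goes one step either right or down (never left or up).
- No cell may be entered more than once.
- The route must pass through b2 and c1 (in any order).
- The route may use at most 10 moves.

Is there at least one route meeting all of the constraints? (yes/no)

b2 is below but to the left of c1: going c1 → b2 would need a leftward move and b2 → c1 an upward move, so no right/down-only route can visit both required cells.

no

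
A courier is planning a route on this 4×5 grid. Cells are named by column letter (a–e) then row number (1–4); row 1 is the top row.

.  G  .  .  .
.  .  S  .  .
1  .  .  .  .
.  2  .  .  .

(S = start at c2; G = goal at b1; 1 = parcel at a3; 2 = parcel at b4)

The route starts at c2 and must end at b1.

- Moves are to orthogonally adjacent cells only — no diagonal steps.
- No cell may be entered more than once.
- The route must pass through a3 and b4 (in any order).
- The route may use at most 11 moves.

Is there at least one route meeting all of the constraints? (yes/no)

yes

One route that works: c2 → c3 → c4 → b4 → b3 → a3 → a2 → a1 → b1.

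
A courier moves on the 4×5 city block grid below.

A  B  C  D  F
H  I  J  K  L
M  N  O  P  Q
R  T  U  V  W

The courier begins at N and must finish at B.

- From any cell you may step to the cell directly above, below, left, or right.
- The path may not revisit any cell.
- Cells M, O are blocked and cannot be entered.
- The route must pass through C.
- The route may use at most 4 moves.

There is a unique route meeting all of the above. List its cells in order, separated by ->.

N -> I -> J -> C -> B

Any route must reach C and still end at B within 4 moves, so the order of the required stops is forced.
Route from N: up to I, right to J, up to C, left to B — 4 moves in all.
Check: all required cells visited; 4 ≤ 4 moves.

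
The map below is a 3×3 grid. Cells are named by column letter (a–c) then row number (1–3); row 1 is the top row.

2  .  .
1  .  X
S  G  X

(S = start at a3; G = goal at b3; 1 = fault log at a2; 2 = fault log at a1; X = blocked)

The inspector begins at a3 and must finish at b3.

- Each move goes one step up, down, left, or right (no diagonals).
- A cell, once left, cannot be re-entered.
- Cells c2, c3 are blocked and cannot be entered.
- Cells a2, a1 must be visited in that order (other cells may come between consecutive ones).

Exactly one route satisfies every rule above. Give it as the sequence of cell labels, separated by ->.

The waypoints must appear in the order a2, a1, with no cell reused.
Route from a3: 2× up (reaching a1), right to b1, 2× down (reaching b3) — 5 moves in all.
Check: order respected (1 at step 1, 2 at step 2).

a3 -> a2 -> a1 -> b1 -> b2 -> b3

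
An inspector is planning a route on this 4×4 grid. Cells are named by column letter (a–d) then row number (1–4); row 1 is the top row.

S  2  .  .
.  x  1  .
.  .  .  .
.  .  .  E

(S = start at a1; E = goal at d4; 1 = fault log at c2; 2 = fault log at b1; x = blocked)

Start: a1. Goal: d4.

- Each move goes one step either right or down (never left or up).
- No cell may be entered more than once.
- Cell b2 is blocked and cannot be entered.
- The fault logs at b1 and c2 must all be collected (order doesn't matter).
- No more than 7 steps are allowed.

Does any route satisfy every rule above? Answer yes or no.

One route that works: a1 → b1 → c1 → c2 → c3 → c4 → d4.

yes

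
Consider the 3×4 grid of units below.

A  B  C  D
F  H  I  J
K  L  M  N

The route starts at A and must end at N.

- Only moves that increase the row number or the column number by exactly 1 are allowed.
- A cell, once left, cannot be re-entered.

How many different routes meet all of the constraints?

A right/down-only route from A to N makes exactly 2 down-moves and 3 right-moves in some order.
With no other constraints that would be C(5,2) = 10 routes.
That gives 10 routes.

10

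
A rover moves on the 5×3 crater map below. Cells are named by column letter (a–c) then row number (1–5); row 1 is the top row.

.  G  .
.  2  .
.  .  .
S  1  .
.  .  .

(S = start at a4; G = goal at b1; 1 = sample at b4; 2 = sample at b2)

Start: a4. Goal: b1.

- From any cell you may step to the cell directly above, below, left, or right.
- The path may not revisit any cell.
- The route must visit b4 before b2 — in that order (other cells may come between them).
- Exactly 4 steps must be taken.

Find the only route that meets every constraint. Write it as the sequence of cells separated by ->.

a4 -> b4 -> b3 -> b2 -> b1

The waypoints must appear in the order b4, b2, with no cell reused.
Route from a4: right 1 to b4, up 3 to b1 — 4 moves in all.
Check: order respected (1 at step 1, 2 at step 3); 4 moves as required.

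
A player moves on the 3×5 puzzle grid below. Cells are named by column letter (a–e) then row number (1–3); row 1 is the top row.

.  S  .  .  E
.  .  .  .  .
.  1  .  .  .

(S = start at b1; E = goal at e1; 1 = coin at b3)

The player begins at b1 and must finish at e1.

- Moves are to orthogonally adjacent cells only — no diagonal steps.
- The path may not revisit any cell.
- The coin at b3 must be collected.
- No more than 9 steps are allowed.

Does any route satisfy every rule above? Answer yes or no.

One route that works: b1 → b2 → b3 → c3 → c2 → c1 → d1 → e1.

yes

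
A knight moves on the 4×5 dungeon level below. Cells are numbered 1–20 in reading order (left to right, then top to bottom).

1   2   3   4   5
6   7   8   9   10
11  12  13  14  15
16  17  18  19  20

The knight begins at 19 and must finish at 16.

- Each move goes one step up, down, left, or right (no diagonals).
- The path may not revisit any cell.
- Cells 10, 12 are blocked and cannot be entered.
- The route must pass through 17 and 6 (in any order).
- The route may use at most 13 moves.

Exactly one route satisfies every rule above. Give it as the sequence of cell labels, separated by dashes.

19 - 14 - 9 - 4 - 3 - 2 - 1 - 6 - 7 - 8 - 13 - 18 - 17 - 16

Any route must reach 17 and 6 and still end at 16 within 13 moves, so the order of the required stops is forced.
Route from 19: up 3 to 4, left 3 to 1, down 1 to 6, right 2 to 8, down 2 to 18, left 2 to 16 — 13 moves in all.
Check: all required cells visited; 13 ≤ 13 moves.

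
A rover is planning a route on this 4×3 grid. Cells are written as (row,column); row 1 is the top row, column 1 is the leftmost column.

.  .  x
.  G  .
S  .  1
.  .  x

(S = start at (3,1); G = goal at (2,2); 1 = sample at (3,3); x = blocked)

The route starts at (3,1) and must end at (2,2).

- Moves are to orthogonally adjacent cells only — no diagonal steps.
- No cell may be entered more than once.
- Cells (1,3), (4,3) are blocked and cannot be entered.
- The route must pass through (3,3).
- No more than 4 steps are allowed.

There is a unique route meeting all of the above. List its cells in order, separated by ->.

(3,1) -> (3,2) -> (3,3) -> (2,3) -> (2,2)

Any route must reach (3,3) and still end at (2,2) within 4 moves, so the order of the required stops is forced.
Route from (3,1): 2× right (reaching (3,3)), up to (2,3), left to (2,2) — 4 moves in all.
Check: all required cells visited; 4 ≤ 4 moves.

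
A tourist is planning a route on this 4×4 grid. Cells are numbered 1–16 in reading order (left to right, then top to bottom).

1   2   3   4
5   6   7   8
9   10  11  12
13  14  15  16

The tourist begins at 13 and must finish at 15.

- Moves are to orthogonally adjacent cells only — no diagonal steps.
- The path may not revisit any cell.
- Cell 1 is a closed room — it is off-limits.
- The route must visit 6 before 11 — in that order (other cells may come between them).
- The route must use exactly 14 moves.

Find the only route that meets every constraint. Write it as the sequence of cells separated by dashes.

The waypoints must appear in the order 6, 11, with no cell reused.
Route from 13: right to 14, up to 10, left to 9, up to 5, right to 6, up to 2, 2× right (reaching 4), down to 8, left to 7, down to 11, right to 12, down to 16, left to 15 — 14 moves in all.
Check: order respected (6 at step 5, 11 at step 11); 14 moves as required.

13 - 14 - 10 - 9 - 5 - 6 - 2 - 3 - 4 - 8 - 7 - 11 - 12 - 16 - 15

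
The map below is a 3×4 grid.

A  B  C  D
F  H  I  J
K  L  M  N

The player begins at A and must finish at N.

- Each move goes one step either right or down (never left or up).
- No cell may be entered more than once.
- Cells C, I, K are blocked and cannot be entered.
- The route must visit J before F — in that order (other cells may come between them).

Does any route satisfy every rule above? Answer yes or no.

no

F lies to the left of J, so going from J to F would need a leftward move — but moves only go right/down, so J cannot be visited before F.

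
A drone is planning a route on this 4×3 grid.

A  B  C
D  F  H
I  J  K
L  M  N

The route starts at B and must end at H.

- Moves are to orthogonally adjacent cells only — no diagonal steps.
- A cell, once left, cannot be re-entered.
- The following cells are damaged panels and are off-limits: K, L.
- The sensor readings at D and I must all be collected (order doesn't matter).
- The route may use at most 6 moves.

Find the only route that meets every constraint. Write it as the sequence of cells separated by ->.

B -> A -> D -> I -> J -> F -> H

The budget equals the shortest possible length, so every move has to be on a shortest route through the required cells.
Route from B: left 1 to A, down 2 to I, right 1 to J, up 1 to F, right 1 to H — 6 moves in all.
Check: all required cells visited; 6 ≤ 6 moves.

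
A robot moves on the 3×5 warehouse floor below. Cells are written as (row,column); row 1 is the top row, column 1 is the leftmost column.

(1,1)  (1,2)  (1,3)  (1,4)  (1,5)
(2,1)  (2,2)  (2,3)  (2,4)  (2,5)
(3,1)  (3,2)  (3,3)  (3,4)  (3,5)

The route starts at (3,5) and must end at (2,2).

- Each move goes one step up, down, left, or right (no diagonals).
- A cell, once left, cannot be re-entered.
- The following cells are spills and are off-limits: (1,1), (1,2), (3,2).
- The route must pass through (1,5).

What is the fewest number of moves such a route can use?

6

Any route passes through (1,5) somewhere between (3,5) and (2,2). Summing Manhattan distances along the two legs ((3,5) → (1,5) → (2,2)) gives a lower bound of 2 + 4 = 6 moves.
A route of 6 moves achieves this: (3,5) → (2,5) → (1,5) → (1,4) → (2,4) → (2,3) → (2,2).
Since 6 matches the lower bound, it is optimal.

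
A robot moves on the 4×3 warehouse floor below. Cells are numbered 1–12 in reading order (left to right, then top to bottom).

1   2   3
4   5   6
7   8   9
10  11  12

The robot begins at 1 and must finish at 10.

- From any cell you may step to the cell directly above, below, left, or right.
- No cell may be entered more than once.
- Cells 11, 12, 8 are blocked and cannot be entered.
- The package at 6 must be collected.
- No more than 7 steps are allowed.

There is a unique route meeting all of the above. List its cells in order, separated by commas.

The budget equals the shortest possible length, so every move has to be on a shortest route through the required cells.
Route from 1: right 2 to 3, down 1 to 6, left 2 to 4, down 2 to 10 — 7 moves in all.
Check: all required cells visited; 7 ≤ 7 moves.

1, 2, 3, 6, 5, 4, 7, 10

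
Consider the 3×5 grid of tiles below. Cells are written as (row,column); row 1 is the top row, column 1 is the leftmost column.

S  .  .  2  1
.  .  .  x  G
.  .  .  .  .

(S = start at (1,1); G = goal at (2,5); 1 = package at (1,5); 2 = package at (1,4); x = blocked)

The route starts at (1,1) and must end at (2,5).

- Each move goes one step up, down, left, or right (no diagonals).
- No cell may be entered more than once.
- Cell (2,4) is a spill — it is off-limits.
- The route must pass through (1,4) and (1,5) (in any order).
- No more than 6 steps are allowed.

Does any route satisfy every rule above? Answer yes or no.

yes

One route that works: (1,1) → (1,2) → (1,3) → (1,4) → (1,5) → (2,5).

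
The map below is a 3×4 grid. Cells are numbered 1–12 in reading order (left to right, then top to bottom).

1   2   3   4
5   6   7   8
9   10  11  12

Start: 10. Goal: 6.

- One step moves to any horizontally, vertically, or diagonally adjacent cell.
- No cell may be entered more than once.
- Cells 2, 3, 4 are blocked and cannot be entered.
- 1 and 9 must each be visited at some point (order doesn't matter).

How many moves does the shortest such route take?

4

Any route passes through 1 and 9 in some order between 10 and 6. Summing Chebyshev distances along each leg and taking the cheapest ordering (10 → 9 → 1 → 6) gives a lower bound of 1 + 2 + 1 = 4 moves.
A route of 4 moves achieves this: 10 → 9 → 5 → 1 → 6.
Since 4 matches the lower bound, it is optimal.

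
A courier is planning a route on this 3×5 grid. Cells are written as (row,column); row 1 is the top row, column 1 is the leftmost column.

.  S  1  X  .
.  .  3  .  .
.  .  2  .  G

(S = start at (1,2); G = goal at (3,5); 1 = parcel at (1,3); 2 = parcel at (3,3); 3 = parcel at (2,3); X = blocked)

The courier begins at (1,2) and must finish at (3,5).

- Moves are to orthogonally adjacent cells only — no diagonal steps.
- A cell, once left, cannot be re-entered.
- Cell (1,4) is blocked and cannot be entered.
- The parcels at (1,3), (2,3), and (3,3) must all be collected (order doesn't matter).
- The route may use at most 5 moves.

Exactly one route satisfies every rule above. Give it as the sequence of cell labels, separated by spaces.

The 5-move cap with required stops at (1,3), (2,3), (3,3) leaves no slack for detours.
Route from (1,2): right 1 to (1,3), down 2 to (3,3), right 2 to (3,5) — 5 moves in all.
Check: all required cells visited; 5 ≤ 5 moves.

(1,2) (1,3) (2,3) (3,3) (3,4) (3,5)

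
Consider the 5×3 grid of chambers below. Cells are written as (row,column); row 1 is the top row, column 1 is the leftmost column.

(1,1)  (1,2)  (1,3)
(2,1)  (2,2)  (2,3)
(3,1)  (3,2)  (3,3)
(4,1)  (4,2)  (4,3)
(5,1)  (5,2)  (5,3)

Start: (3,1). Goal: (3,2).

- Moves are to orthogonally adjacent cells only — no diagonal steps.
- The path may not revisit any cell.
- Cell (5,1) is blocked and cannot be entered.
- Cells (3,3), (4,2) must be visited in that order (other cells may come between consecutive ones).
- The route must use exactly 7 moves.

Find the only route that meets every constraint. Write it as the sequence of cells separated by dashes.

The waypoints must appear in the order (3,3), (4,2), with no cell reused.
Route from (3,1): up 1 to (2,1), right 2 to (2,3), down 2 to (4,3), left 1 to (4,2), up 1 to (3,2) — 7 moves in all.
Check: order respected ((3,3) at step 4, (4,2) at step 6); 7 moves as required.

(3,1) - (2,1) - (2,2) - (2,3) - (3,3) - (4,3) - (4,2) - (3,2)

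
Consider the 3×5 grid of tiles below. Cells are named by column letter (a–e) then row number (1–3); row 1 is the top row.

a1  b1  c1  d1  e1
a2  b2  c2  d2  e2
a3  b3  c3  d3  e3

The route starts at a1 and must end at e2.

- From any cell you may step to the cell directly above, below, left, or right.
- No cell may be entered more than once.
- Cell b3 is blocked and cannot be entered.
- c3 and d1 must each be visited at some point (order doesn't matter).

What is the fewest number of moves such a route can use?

9

Any route passes through c3 and d1 in some order between a1 and e2. Summing Manhattan distances along each leg and taking the cheapest ordering (a1 → c3 → d1 → e2) gives a lower bound of 4 + 3 + 2 = 9 moves.
A route of 9 moves achieves this: a1 → a2 → b2 → c2 → c3 → d3 → d2 → d1 → e1 → e2.
Since 9 matches the lower bound, it is optimal.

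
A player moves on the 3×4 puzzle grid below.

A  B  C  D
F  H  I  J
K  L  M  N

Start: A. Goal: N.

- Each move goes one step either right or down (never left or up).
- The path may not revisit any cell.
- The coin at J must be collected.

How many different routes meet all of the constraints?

4

A right/down-only route from A to N makes exactly 2 down-moves and 3 right-moves in some order.
With no other constraints that would be C(5,2) = 10 routes.
Split at J and multiply the segment counts: A→J: 4; J→N: 1; product = 4.
That gives 4 routes.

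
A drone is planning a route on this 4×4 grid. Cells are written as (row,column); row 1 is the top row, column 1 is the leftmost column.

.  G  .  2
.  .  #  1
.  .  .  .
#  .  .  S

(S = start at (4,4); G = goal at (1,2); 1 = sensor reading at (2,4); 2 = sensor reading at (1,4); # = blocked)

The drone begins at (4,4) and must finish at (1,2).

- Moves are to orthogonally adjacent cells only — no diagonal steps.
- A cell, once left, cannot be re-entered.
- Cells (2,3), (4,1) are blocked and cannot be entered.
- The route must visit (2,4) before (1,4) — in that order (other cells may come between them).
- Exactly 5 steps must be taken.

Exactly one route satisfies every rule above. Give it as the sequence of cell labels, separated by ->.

The waypoints must appear in the order (2,4), (1,4), with no cell reused.
Route from (4,4): up 3 to (1,4), left 2 to (1,2) — 5 moves in all.
Check: order respected (1 at step 2, 2 at step 3); 5 moves as required.

(4,4) -> (3,4) -> (2,4) -> (1,4) -> (1,3) -> (1,2)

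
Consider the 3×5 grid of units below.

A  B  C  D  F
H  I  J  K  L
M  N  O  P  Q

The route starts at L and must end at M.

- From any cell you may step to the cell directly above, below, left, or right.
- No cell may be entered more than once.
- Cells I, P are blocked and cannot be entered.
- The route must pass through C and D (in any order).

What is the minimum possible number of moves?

Any route passes through C and D in some order between L and M. Summing Manhattan distances along each leg and taking the cheapest ordering (L → D → C → M) gives a lower bound of 2 + 1 + 4 = 7 moves.
A route of 7 moves achieves this: L → F → D → C → J → O → N → M.
Since 7 matches the lower bound, it is optimal.

7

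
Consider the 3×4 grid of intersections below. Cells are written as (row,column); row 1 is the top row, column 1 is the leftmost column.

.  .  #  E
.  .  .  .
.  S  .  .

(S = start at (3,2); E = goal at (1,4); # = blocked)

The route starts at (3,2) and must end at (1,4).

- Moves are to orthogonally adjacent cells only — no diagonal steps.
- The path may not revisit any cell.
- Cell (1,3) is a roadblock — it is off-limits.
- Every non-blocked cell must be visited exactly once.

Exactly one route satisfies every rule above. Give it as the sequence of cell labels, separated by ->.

Need to visit all 11 open cells exactly once, starting at (3,2) and ending at (1,4).
Cell (3,4) has only two open neighbours ((2,4) and (3,3)), so the path must pass straight through it: one of those is the cell it's entered from and the other is where it exits.
Route from (3,2): left to (3,1), 2× up (reaching (1,1)), right to (1,2), down to (2,2), right to (2,3), down to (3,3), right to (3,4), 2× up (reaching (1,4)) — 10 moves in all.
Check: all 11 open cells covered.

(3,2) -> (3,1) -> (2,1) -> (1,1) -> (1,2) -> (2,2) -> (2,3) -> (3,3) -> (3,4) -> (2,4) -> (1,4)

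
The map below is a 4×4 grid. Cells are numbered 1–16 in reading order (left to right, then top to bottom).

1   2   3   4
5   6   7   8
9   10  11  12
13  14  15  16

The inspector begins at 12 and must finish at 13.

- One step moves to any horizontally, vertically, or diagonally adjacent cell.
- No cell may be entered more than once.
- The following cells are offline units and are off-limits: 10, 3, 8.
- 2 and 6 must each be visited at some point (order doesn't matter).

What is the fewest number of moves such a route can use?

Any route passes through 2 and 6 in some order between 12 and 13. Summing Chebyshev distances along each leg and taking the cheapest ordering (12 → 2 → 6 → 13) gives a lower bound of 2 + 1 + 2 = 5 moves.
A route of 5 moves achieves this: 12 → 7 → 2 → 6 → 9 → 13.
Since 5 matches the lower bound, it is optimal.

5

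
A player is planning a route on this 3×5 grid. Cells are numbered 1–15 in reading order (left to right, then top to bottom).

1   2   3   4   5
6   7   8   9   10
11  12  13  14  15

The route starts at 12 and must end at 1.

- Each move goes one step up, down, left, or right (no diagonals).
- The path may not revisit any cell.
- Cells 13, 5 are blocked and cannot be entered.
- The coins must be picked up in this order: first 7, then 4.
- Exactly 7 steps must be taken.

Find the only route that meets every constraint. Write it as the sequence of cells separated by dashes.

12 - 7 - 8 - 9 - 4 - 3 - 2 - 1

The waypoints must appear in the order 7, 4, with no cell reused.
Route from 12: up 1 to 7, right 2 to 9, up 1 to 4, left 3 to 1 — 7 moves in all.
Check: order respected (7 at step 1, 4 at step 4); 7 moves as required.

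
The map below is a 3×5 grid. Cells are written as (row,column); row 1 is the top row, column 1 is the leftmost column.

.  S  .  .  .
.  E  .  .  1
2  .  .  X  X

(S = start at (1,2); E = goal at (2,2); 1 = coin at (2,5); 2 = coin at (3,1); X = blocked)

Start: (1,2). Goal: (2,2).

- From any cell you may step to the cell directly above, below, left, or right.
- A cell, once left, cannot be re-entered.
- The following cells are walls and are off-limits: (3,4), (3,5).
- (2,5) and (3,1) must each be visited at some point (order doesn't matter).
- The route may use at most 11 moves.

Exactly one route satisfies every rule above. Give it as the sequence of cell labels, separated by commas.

(1,2), (1,3), (1,4), (1,5), (2,5), (2,4), (2,3), (3,3), (3,2), (3,1), (2,1), (2,2)

Any route must reach (2,5) and (3,1) and still end at (2,2) within 11 moves, so the order of the required stops is forced.
Route from (1,2): 3× right (reaching (1,5)), down to (2,5), 2× left (reaching (2,3)), down to (3,3), 2× left (reaching (3,1)), up to (2,1), right to (2,2) — 11 moves in all.
Check: all required cells visited; 11 ≤ 11 moves.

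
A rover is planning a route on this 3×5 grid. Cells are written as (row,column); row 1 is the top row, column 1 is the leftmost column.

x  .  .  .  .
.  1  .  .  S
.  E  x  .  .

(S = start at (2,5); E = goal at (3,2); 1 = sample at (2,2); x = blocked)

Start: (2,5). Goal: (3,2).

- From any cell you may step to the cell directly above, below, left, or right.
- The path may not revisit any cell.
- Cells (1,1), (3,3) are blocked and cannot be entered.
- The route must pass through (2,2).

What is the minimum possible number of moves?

Any route passes through (2,2) somewhere between (2,5) and (3,2). Summing Manhattan distances along the two legs ((2,5) → (2,2) → (3,2)) gives a lower bound of 3 + 1 = 4 moves.
A route of 4 moves achieves this: (2,5) → (2,4) → (2,3) → (2,2) → (3,2).
Since 4 matches the lower bound, it is optimal.

4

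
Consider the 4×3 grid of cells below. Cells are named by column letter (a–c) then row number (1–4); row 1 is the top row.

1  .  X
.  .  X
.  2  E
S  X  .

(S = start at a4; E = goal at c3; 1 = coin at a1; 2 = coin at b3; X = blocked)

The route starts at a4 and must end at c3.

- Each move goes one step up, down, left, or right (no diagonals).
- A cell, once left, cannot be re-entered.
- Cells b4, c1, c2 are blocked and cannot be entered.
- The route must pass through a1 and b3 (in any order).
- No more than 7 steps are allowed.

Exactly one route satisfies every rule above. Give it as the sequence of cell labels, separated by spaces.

Any route must reach a1 and b3 and still end at c3 within 7 moves, so the order of the required stops is forced.
Route from a4: up 3 to a1, right 1 to b1, down 2 to b3, right 1 to c3 — 7 moves in all.
Check: all required cells visited; 7 ≤ 7 moves.

a4 a3 a2 a1 b1 b2 b3 c3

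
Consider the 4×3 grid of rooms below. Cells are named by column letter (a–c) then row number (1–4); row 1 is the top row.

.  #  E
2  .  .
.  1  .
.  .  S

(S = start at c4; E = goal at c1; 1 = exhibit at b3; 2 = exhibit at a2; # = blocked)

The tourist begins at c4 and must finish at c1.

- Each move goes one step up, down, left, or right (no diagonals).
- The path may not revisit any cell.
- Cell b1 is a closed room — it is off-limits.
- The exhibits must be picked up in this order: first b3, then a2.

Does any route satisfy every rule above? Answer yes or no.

yes

One route that works: c4 → c3 → b3 → a3 → a2 → b2 → c2 → c1.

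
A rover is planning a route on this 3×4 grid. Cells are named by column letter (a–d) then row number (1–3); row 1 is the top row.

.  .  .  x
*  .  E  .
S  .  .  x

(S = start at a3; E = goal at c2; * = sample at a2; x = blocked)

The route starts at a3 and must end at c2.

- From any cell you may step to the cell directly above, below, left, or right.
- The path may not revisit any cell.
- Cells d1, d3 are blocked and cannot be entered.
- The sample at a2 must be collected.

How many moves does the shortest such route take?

Any route passes through a2 somewhere between a3 and c2. Summing Manhattan distances along the two legs (a3 → a2 → c2) gives a lower bound of 1 + 2 = 3 moves.
A route of 3 moves achieves this: a3 → a2 → b2 → c2.
Since 3 matches the lower bound, it is optimal.

3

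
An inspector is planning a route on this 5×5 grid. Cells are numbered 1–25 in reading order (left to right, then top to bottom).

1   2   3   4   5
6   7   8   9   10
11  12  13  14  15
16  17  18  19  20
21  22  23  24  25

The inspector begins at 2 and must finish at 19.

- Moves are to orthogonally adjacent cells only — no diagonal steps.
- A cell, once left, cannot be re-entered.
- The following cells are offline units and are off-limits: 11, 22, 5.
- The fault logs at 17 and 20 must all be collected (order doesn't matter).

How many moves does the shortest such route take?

Any route passes through 17 and 20 in some order between 2 and 19. Summing Manhattan distances along each leg and taking the cheapest ordering (2 → 17 → 20 → 19) gives a lower bound of 3 + 3 + 1 = 7 moves.
The shortest route satisfying every rule uses 9 moves: 2 → 7 → 12 → 17 → 18 → 13 → 14 → 15 → 20 → 19.
The no-revisit rule (legs can't share cells) pushes the minimum above the 7-move bound; an exhaustive check rules out every length from 7 to 8, leaving 9 as the minimum.

9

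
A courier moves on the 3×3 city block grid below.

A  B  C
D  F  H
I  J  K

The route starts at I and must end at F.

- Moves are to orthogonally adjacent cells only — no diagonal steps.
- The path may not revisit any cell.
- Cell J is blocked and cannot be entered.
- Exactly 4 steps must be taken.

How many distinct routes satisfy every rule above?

Need simple routes of exactly 4 moves from I to F (Manhattan distance 2, so 1 moves are spent on a detour and 1 undoing it).
Enumerating: I D A B F.
That gives 1 route.

1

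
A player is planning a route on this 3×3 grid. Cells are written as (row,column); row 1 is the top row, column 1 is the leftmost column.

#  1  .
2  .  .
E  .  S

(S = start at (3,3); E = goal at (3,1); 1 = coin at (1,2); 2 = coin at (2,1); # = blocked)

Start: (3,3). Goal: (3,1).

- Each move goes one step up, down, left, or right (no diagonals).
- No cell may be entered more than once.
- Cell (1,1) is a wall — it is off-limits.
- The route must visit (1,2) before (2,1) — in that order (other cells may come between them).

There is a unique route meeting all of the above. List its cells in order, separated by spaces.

(3,3) (2,3) (1,3) (1,2) (2,2) (2,1) (3,1)

The waypoints must appear in the order (1,2), (2,1), with no cell reused.
Route from (3,3): up 2 to (1,3), left 1 to (1,2), down 1 to (2,2), left 1 to (2,1), down 1 to (3,1) — 6 moves in all.
Check: order respected (1 at step 3, 2 at step 5).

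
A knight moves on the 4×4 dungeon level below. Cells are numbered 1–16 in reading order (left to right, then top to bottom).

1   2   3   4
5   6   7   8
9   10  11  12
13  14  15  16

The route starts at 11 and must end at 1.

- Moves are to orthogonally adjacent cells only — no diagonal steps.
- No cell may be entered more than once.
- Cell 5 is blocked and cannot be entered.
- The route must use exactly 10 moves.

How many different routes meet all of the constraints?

Need simple routes of exactly 10 moves from 11 to 1 (Manhattan distance 4, so 3 moves are spent on a detour and 3 undoing it).
Branch systematically from the start, pruning whenever the remaining move budget drops below the Manhattan distance to 1 or differs from it in parity. Grouping the completions by first move — via 7: 1; via 15: 3; via 10: 3; via 12: 2 — and summing: 1 + 3 + 3 + 2 = 9.
That gives 9 routes.

9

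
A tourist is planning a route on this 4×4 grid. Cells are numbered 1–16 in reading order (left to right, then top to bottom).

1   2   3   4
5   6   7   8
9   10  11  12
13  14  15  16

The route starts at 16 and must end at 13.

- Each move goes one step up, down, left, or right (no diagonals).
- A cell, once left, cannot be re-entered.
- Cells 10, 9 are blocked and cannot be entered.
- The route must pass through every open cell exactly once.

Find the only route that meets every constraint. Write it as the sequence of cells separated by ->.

Need to visit all 14 open cells exactly once, starting at 16 and ending at 13.
Cell 1 has only two open neighbours (5 and 2), so the path must pass straight through it: one of those is the cell it's entered from and the other is where it exits.
Route from 16: 3× up (reaching 4), 3× left (reaching 1), down to 5, 2× right (reaching 7), 2× down (reaching 15), 2× left (reaching 13) — 13 moves in all.
Check: all 14 open cells covered.

16 -> 12 -> 8 -> 4 -> 3 -> 2 -> 1 -> 5 -> 6 -> 7 -> 11 -> 15 -> 14 -> 13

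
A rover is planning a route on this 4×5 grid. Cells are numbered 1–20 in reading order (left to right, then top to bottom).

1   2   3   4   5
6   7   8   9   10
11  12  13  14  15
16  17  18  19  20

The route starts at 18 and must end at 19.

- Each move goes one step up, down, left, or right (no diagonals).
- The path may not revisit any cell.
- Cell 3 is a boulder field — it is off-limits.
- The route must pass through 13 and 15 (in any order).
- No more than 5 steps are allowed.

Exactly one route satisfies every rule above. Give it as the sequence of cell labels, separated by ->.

18 -> 13 -> 14 -> 15 -> 20 -> 19

The 5-move cap with required stops at 13, 15 leaves no slack for detours.
Route from 18: up 1 to 13, right 2 to 15, down 1 to 20, left 1 to 19 — 5 moves in all.
Check: all required cells visited; 5 ≤ 5 moves.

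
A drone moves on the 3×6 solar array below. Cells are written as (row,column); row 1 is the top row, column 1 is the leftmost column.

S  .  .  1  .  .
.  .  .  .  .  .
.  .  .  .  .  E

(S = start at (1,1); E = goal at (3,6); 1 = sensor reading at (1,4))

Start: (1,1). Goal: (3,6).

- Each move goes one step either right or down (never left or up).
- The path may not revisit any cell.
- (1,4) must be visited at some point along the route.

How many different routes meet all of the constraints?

A right/down-only route from (1,1) to (3,6) makes exactly 2 down-moves and 5 right-moves in some order.
With no other constraints that would be C(7,2) = 21 routes.
Split at (1,4) and multiply the segment counts: (1,1)→(1,4): 1; (1,4)→(3,6): 6; product = 6.
That gives 6 routes.

6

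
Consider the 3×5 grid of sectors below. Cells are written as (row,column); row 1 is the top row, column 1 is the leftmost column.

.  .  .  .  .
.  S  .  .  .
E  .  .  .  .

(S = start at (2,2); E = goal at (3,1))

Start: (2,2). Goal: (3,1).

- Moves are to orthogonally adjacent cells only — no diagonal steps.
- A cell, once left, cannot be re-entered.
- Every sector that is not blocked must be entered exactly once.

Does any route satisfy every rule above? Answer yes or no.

One route that works: (2,2) → (3,2) → (3,3) → (2,3) → (2,4) → (3,4) → (3,5) → (2,5) → (1,5) → (1,4) → (1,3) → (1,2) → (1,1) → (2,1) → (3,1).

yes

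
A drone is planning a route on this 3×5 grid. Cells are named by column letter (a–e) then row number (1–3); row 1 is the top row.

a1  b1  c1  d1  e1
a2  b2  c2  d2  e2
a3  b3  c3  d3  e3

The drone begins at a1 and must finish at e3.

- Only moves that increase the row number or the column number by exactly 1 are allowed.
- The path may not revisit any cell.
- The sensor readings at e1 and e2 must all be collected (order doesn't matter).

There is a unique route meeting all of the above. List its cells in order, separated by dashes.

Moves only go right or down, so the column and row indices never decrease.
Route from a1: right 4 to e1, down 2 to e3 — 6 moves in all.
Check: all required cells visited.

a1 - b1 - c1 - d1 - e1 - e2 - e3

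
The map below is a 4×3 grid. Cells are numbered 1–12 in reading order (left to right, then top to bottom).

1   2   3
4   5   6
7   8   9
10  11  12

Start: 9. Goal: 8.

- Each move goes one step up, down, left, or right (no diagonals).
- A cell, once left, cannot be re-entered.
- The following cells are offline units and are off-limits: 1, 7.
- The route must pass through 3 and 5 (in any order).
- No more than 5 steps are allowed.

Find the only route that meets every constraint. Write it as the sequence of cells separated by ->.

The budget equals the shortest possible length, so every move has to be on a shortest route through the required cells.
Route from 9: up 2 to 3, left 1 to 2, down 2 to 8 — 5 moves in all.
Check: all required cells visited; 5 ≤ 5 moves.

9 -> 6 -> 3 -> 2 -> 5 -> 8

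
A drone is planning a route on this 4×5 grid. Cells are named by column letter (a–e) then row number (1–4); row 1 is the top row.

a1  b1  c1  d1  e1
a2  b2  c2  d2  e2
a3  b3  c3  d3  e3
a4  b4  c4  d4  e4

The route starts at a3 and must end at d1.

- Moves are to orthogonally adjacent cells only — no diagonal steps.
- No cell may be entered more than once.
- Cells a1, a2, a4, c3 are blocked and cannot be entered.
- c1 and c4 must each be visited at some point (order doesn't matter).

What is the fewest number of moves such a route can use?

Any route passes through c1 and c4 in some order between a3 and d1. Summing Manhattan distances along each leg and taking the cheapest ordering (a3 → c4 → c1 → d1) gives a lower bound of 3 + 3 + 1 = 7 moves.
That bound ignores the blocked cells. Measuring each leg by the fewest moves that actually steer around them (a3→c4: 3; c4→c1: 5; c1→d1: 1) raises the lower bound to 9.
A route of 9 moves exists: a3 → b3 → b4 → c4 → d4 → d3 → d2 → c2 → c1 → d1.
Since 9 matches that lower bound, it is optimal.

9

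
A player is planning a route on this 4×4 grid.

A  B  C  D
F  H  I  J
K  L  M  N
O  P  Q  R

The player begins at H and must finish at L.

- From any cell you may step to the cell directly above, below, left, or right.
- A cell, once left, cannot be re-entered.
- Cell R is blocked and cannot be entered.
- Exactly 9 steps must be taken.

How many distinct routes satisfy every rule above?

13

Need simple routes of exactly 9 moves from H to L (Manhattan distance 1, so 4 moves are spent on a detour and 4 undoing it).
Branch systematically from the start, pruning whenever the remaining move budget drops below the Manhattan distance to L or differs from it in parity. Grouping the completions by first move — via B: 5; via F: 4; via I: 4 (no valid completion starts via L) — and summing: 5 + 4 + 4 = 13.
That gives 13 routes.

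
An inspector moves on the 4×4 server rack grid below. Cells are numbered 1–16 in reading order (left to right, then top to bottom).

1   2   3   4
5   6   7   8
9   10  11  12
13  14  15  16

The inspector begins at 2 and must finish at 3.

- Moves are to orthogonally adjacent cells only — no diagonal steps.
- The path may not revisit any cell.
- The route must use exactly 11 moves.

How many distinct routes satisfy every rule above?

55

Need simple routes of exactly 11 moves from 2 to 3 (Manhattan distance 1, so 5 moves are spent on a detour and 5 undoing it).
Branch systematically from the start, pruning whenever the remaining move budget drops below the Manhattan distance to 3 or differs from it in parity. Grouping the completions by first move — via 6: 25; via 1: 30 (no valid completion starts via 3) — and summing: 25 + 30 = 55.
That gives 55 routes.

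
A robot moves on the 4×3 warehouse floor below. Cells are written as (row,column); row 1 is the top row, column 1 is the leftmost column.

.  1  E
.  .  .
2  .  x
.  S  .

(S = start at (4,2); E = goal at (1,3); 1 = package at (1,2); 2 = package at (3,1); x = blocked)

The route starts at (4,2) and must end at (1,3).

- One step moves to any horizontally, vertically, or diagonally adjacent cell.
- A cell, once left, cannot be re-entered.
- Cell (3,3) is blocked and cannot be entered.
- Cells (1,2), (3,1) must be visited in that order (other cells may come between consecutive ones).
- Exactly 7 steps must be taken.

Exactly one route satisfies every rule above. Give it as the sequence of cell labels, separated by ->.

The waypoints must appear in the order (1,2), (3,1), with no cell reused.
Route from (4,2): up 1 to (3,2), up-right 1 to (2,3), up-left 1 to (1,2), down-left 1 to (2,1), down 1 to (3,1), up-right 2 to (1,3) — 7 moves in all.
Check: order respected (1 at step 3, 2 at step 5); 7 moves as required.

(4,2) -> (3,2) -> (2,3) -> (1,2) -> (2,1) -> (3,1) -> (2,2) -> (1,3)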